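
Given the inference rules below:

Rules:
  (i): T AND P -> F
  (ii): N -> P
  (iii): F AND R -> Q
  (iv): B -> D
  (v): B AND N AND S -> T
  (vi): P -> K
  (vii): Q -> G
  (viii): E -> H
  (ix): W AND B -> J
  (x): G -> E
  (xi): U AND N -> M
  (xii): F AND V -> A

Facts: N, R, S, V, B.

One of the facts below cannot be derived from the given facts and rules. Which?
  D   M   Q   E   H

Round 1 — (ii), (iv), (v), derive P, D, T.
Round 2 — (i), (vi), derive F, K.
Round 3 — (iii), (xii), derive Q, A.
Round 4 — (vii), derive G.
Round 5 — (x), derive E.
Round 6 — (viii), derive H.
Derived: D (round 1), H (round 6), Q (round 3), E (round 5). M never appears in any round.

M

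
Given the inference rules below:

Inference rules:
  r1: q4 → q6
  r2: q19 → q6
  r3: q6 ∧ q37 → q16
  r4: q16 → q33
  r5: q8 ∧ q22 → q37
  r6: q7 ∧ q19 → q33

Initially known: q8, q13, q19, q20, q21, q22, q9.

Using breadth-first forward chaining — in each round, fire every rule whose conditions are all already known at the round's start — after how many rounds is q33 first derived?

3

[1] r2 [q19 → q6]; r5 [q8 ∧ q22 → q37]. ⇒ new: q6, q37.
[2] r3 [q6 ∧ q37 → q16]. ⇒ new: q16.
[3] r4 [q16 → q33]. ⇒ new: q33.
q33 first appears in round 3.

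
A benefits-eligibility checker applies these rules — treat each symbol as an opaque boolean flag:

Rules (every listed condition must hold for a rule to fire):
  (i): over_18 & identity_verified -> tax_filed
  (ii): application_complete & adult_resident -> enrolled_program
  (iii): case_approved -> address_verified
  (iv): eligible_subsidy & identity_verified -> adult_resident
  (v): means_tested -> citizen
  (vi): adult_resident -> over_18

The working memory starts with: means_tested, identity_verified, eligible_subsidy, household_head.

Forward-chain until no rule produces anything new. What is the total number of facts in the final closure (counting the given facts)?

8

[1] (iv) [eligible_subsidy & identity_verified -> adult_resident]; (v) [means_tested -> citizen]. ⇒ new: adult_resident, citizen.
[2] (vi) [adult_resident -> over_18]. ⇒ new: over_18.
[3] (i) [over_18 & identity_verified -> tax_filed]. ⇒ new: tax_filed.
Closure: {adult_resident, citizen, eligible_subsidy, household_head, identity_verified, means_tested, over_18, tax_filed} — 8 facts.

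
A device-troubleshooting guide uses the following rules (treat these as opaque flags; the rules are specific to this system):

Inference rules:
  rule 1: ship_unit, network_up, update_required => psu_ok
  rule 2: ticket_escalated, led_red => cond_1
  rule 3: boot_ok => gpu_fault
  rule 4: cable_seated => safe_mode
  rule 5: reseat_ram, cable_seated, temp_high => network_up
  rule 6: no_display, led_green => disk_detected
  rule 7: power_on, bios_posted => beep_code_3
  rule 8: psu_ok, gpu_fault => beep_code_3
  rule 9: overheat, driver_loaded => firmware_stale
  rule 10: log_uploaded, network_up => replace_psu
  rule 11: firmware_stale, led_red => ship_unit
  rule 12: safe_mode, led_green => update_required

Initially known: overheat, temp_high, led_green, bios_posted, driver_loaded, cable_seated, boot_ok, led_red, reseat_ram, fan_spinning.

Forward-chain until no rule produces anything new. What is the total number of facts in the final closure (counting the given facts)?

Round 1 — rule 3, rule 4, rule 5, rule 9, derive gpu_fault, safe_mode, network_up, firmware_stale.
Round 2 — rule 11, rule 12, derive ship_unit, update_required.
Round 3 — rule 1, derive psu_ok.
Round 4 — rule 8, derive beep_code_3.
Closure: {beep_code_3, bios_posted, boot_ok, cable_seated, driver_loaded, fan_spinning, firmware_stale, gpu_fault, led_green, led_red, network_up, overheat, psu_ok, reseat_ram, safe_mode, ship_unit, temp_high, update_required} — 18 facts.

18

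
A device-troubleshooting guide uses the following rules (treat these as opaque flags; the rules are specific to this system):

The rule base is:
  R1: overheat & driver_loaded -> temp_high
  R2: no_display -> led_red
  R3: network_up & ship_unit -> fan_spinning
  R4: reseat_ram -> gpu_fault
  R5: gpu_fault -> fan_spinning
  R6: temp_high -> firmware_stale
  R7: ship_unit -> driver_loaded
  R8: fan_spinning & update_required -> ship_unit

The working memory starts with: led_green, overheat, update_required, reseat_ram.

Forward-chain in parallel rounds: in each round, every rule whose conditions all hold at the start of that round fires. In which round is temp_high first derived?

Round 1 fires R4, giving gpu_fault.
Round 2 fires R5, giving fan_spinning.
Round 3 fires R8, giving ship_unit.
Round 4 fires R7, giving driver_loaded.
Round 5 fires R1, giving temp_high.
temp_high first appears in round 5.

5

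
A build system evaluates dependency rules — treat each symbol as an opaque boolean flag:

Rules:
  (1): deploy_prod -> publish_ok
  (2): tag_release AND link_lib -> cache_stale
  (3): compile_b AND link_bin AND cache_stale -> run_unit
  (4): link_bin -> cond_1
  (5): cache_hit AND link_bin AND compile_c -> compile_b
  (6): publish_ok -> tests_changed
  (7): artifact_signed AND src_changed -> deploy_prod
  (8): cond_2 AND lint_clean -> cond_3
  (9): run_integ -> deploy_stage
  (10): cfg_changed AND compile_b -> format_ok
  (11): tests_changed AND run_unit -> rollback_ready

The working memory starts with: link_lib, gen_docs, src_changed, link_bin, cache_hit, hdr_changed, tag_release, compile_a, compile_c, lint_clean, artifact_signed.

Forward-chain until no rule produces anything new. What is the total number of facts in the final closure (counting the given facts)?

19

Round 1: (2) [tag_release AND link_lib -> cache_stale]; (4) [link_bin -> cond_1]; (5) [cache_hit AND link_bin AND compile_c -> compile_b]; (7) [artifact_signed AND src_changed -> deploy_prod]. Adds cache_stale, cond_1, compile_b, deploy_prod.
Round 2: (1) [deploy_prod -> publish_ok]; (3) [compile_b AND link_bin AND cache_stale -> run_unit]. Adds publish_ok, run_unit.
Round 3: (6) [publish_ok -> tests_changed]. Adds tests_changed.
Round 4: (11) [tests_changed AND run_unit -> rollback_ready]. Adds rollback_ready.
Closure: {artifact_signed, cache_hit, cache_stale, compile_a, compile_b, compile_c, cond_1, deploy_prod, gen_docs, hdr_changed, link_bin, link_lib, lint_clean, publish_ok, rollback_ready, run_unit, src_changed, tag_release, tests_changed} — 19 facts.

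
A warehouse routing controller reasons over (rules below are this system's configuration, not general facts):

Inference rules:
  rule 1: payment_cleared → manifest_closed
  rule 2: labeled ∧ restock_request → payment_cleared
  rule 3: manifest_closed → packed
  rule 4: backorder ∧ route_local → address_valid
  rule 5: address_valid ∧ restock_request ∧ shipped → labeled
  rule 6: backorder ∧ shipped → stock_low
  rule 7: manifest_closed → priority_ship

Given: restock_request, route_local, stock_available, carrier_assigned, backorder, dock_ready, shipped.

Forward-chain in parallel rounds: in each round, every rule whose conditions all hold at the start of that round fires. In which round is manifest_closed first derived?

[1] rule 4 [backorder ∧ route_local → address_valid]; rule 6 [backorder ∧ shipped → stock_low]. ⇒ new: address_valid, stock_low.
[2] rule 5 [address_valid ∧ restock_request ∧ shipped → labeled]. ⇒ new: labeled.
[3] rule 2 [labeled ∧ restock_request → payment_cleared]. ⇒ new: payment_cleared.
[4] rule 1 [payment_cleared → manifest_closed]. ⇒ new: manifest_closed.
manifest_closed first appears in round 4.

4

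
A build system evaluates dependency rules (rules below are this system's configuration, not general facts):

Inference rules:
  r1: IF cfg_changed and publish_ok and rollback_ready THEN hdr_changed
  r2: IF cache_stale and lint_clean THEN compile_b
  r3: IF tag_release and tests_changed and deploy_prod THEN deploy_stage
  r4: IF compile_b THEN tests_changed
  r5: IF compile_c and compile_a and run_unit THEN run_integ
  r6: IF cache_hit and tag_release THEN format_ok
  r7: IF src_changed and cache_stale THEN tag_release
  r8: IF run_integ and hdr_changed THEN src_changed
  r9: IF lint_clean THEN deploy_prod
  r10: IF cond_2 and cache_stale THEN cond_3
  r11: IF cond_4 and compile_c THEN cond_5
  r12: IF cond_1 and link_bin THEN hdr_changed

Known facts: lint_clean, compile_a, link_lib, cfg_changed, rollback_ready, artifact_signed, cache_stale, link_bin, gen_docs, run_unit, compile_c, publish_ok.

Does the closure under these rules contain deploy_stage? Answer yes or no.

yes

Round 1 — r1, r2, r5, r9, derive hdr_changed, compile_b, run_integ, deploy_prod.
Round 2 — r4, r8, derive tests_changed, src_changed.
Round 3 — r7, derive tag_release.
Round 4 — r3, derive deploy_stage.
deploy_stage appears in round 4, so it is derivable.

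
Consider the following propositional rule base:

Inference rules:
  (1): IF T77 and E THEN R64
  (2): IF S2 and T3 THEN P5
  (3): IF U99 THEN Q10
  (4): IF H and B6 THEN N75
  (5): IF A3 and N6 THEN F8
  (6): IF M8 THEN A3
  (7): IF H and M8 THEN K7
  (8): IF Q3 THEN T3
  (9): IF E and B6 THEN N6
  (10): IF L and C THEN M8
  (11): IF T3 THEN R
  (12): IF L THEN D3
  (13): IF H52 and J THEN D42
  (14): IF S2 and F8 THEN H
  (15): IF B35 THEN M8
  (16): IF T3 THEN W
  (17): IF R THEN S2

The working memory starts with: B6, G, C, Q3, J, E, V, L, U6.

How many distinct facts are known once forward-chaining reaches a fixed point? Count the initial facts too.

Round 1 — (8), (9), (10), (12), derive T3, N6, M8, D3.
Round 2 — (6), (11), (16), derive A3, R, W.
Round 3 — (5), (17), derive F8, S2.
Round 4 — (2), (14), derive P5, H.
Round 5 — (4), (7), derive N75, K7.
Closure: {A3, B6, C, D3, E, F8, G, H, J, K7, L, M8, N6, N75, P5, Q3, R, S2, T3, U6, V, W} — 22 facts.

22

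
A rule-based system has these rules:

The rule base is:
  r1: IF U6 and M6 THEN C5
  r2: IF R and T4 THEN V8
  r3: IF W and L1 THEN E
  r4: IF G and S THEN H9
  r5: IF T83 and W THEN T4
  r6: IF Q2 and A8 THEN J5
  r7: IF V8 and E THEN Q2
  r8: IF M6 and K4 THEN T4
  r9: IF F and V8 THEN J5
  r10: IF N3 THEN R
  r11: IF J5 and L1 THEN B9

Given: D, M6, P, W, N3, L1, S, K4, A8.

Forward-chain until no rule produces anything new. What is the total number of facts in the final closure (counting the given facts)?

Round 1 — r3, r8, r10, derive E, T4, R.
Round 2 — r2, derive V8.
Round 3 — r7, derive Q2.
Round 4 — r6, derive J5.
Round 5 — r11, derive B9.
Closure: {A8, B9, D, E, J5, K4, L1, M6, N3, P, Q2, R, S, T4, V8, W} — 16 facts.

16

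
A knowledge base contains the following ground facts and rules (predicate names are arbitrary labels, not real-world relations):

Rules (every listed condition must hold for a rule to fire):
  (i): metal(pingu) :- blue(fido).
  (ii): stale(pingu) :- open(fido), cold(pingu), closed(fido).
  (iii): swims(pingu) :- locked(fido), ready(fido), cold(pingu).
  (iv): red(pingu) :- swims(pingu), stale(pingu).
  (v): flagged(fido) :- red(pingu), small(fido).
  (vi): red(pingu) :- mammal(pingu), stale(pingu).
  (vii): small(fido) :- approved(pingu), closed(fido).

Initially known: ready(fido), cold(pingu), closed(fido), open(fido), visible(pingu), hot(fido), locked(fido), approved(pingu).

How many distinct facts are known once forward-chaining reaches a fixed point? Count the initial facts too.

13

Round 1: (ii) [stale(pingu) :- open(fido), cold(pingu), closed(fido).]; (iii) [swims(pingu) :- locked(fido), ready(fido), cold(pingu).]; (vii) [small(fido) :- approved(pingu), closed(fido).]. Adds stale(pingu), swims(pingu), small(fido).
Round 2: (iv) [red(pingu) :- swims(pingu), stale(pingu).]. Adds red(pingu).
Round 3: (v) [flagged(fido) :- red(pingu), small(fido).]. Adds flagged(fido).
Closure: {approved(pingu), closed(fido), cold(pingu), flagged(fido), hot(fido), locked(fido), open(fido), ready(fido), red(pingu), small(fido), stale(pingu), swims(pingu), visible(pingu)} — 13 facts.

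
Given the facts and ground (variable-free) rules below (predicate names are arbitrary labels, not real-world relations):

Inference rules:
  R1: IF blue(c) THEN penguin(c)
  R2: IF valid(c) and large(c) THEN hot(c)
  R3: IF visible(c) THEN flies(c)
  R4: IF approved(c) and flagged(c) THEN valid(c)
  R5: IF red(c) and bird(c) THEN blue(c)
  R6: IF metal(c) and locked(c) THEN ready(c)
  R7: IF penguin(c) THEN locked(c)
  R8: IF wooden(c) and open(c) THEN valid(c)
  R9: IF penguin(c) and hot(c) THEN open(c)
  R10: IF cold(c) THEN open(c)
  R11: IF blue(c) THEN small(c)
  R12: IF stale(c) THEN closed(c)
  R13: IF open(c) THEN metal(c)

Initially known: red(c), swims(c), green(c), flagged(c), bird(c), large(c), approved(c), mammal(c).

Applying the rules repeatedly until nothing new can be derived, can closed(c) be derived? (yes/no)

no

[1] R4 [IF approved(c) and flagged(c) THEN valid(c)]; R5 [IF red(c) and bird(c) THEN blue(c)]. ⇒ new: valid(c), blue(c).
[2] R1 [IF blue(c) THEN penguin(c)]; R2 [IF valid(c) and large(c) THEN hot(c)]; R11 [IF blue(c) THEN small(c)]. ⇒ new: penguin(c), hot(c), small(c).
[3] R7 [IF penguin(c) THEN locked(c)]; R9 [IF penguin(c) and hot(c) THEN open(c)]. ⇒ new: locked(c), open(c).
[4] R13 [IF open(c) THEN metal(c)]. ⇒ new: metal(c).
[5] R6 [IF metal(c) and locked(c) THEN ready(c)]. ⇒ new: ready(c).
Fixed point reached. closed(c) is concluded only by R12; R12 needs stale(c) (never derived).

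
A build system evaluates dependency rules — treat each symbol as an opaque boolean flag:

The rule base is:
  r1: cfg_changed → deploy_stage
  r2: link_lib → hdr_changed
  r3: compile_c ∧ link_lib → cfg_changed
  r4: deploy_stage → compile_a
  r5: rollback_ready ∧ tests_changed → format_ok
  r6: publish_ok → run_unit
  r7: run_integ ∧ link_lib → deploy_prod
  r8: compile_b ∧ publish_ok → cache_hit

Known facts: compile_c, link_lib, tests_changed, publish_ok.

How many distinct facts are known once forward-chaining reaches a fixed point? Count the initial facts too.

Round 1: r2 [link_lib → hdr_changed]; r3 [compile_c ∧ link_lib → cfg_changed]; r6 [publish_ok → run_unit]. New: hdr_changed, cfg_changed, run_unit.
Round 2: r1 [cfg_changed → deploy_stage]. New: deploy_stage.
Round 3: r4 [deploy_stage → compile_a]. New: compile_a.
Closure: {cfg_changed, compile_a, compile_c, deploy_stage, hdr_changed, link_lib, publish_ok, run_unit, tests_changed} — 9 facts.

9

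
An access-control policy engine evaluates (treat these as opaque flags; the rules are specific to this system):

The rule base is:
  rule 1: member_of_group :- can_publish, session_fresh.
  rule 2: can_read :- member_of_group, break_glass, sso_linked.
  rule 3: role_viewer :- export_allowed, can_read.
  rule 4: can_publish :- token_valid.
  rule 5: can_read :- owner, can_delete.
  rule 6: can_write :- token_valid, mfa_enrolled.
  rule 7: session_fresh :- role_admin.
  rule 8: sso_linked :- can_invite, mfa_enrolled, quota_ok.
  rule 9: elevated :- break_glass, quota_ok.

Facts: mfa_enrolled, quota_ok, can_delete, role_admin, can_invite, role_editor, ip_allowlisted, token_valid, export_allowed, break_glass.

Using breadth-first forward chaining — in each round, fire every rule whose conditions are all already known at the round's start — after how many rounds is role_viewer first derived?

Round 1: rule 4 [can_publish :- token_valid.]; rule 6 [can_write :- token_valid, mfa_enrolled.]; rule 7 [session_fresh :- role_admin.]; rule 8 [sso_linked :- can_invite, mfa_enrolled, quota_ok.]; rule 9 [elevated :- break_glass, quota_ok.]. Adds can_publish, can_write, session_fresh, sso_linked, elevated.
Round 2: rule 1 [member_of_group :- can_publish, session_fresh.]. Adds member_of_group.
Round 3: rule 2 [can_read :- member_of_group, break_glass, sso_linked.]. Adds can_read.
Round 4: rule 3 [role_viewer :- export_allowed, can_read.]. Adds role_viewer.
role_viewer first appears in round 4.

4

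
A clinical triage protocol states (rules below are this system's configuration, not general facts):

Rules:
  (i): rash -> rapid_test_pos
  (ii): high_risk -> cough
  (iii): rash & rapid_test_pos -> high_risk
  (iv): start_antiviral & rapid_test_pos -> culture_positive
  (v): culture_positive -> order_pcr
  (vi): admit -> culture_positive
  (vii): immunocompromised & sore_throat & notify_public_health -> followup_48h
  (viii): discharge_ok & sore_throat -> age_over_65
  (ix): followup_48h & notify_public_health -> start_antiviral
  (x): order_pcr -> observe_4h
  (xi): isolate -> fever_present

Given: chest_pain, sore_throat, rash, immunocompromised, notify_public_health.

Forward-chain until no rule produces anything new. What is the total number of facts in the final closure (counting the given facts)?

13

Round 1: (i) [rash -> rapid_test_pos]; (vii) [immunocompromised & sore_throat & notify_public_health -> followup_48h]. New: rapid_test_pos, followup_48h.
Round 2: (iii) [rash & rapid_test_pos -> high_risk]; (ix) [followup_48h & notify_public_health -> start_antiviral]. New: high_risk, start_antiviral.
Round 3: (ii) [high_risk -> cough]; (iv) [start_antiviral & rapid_test_pos -> culture_positive]. New: cough, culture_positive.
Round 4: (v) [culture_positive -> order_pcr]. New: order_pcr.
Round 5: (x) [order_pcr -> observe_4h]. New: observe_4h.
Closure: {chest_pain, cough, culture_positive, followup_48h, high_risk, immunocompromised, notify_public_health, observe_4h, order_pcr, rapid_test_pos, rash, sore_throat, start_antiviral} — 13 facts.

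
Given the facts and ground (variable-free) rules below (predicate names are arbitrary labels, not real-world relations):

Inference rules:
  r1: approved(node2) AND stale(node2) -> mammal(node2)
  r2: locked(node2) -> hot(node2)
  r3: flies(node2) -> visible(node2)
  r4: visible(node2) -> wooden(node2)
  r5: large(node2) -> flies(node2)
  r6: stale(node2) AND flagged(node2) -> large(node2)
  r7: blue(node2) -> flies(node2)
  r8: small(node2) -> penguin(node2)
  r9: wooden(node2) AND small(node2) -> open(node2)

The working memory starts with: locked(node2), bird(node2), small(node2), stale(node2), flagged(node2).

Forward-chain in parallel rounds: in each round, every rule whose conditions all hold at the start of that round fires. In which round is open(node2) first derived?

[1] r2 [locked(node2) -> hot(node2)]; r6 [stale(node2) AND flagged(node2) -> large(node2)]; r8 [small(node2) -> penguin(node2)]. ⇒ new: hot(node2), large(node2), penguin(node2).
[2] r5 [large(node2) -> flies(node2)]. ⇒ new: flies(node2).
[3] r3 [flies(node2) -> visible(node2)]. ⇒ new: visible(node2).
[4] r4 [visible(node2) -> wooden(node2)]. ⇒ new: wooden(node2).
[5] r9 [wooden(node2) AND small(node2) -> open(node2)]. ⇒ new: open(node2).
open(node2) first appears in round 5.

5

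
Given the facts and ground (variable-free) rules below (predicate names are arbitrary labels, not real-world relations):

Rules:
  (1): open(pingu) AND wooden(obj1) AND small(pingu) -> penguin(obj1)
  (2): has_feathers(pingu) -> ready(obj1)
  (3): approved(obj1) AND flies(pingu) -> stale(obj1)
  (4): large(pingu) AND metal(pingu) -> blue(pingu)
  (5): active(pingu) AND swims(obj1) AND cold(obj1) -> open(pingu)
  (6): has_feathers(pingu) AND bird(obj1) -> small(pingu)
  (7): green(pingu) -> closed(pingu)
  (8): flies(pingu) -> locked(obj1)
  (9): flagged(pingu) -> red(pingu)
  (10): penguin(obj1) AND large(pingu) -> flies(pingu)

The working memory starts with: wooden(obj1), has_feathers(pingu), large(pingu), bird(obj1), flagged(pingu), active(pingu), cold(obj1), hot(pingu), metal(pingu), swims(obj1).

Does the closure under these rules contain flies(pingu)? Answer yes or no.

Round 1: (2) [has_feathers(pingu) -> ready(obj1)]; (4) [large(pingu) AND metal(pingu) -> blue(pingu)]; (5) [active(pingu) AND swims(obj1) AND cold(obj1) -> open(pingu)]; (6) [has_feathers(pingu) AND bird(obj1) -> small(pingu)]; (9) [flagged(pingu) -> red(pingu)]. New: ready(obj1), blue(pingu), open(pingu), small(pingu), red(pingu).
Round 2: (1) [open(pingu) AND wooden(obj1) AND small(pingu) -> penguin(obj1)]. New: penguin(obj1).
Round 3: (10) [penguin(obj1) AND large(pingu) -> flies(pingu)]. New: flies(pingu).
Round 4: (8) [flies(pingu) -> locked(obj1)]. New: locked(obj1).
flies(pingu) appears in round 3, so it is derivable.

yes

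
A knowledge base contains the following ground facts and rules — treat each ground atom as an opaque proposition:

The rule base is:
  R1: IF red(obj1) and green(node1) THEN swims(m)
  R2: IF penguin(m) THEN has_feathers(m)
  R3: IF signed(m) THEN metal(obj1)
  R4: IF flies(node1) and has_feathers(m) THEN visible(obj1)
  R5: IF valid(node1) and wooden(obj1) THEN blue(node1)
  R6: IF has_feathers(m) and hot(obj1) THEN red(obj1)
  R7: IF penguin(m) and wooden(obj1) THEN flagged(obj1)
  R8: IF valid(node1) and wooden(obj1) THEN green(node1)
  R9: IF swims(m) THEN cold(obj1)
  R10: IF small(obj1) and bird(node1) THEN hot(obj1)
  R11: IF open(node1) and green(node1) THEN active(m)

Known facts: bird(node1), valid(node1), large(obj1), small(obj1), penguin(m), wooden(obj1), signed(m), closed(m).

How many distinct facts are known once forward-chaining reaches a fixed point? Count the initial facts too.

17

Round 1: R2 [IF penguin(m) THEN has_feathers(m)]; R3 [IF signed(m) THEN metal(obj1)]; R5 [IF valid(node1) and wooden(obj1) THEN blue(node1)]; R7 [IF penguin(m) and wooden(obj1) THEN flagged(obj1)]; R8 [IF valid(node1) and wooden(obj1) THEN green(node1)]; R10 [IF small(obj1) and bird(node1) THEN hot(obj1)]. Adds has_feathers(m), metal(obj1), blue(node1), flagged(obj1), green(node1), hot(obj1).
Round 2: R6 [IF has_feathers(m) and hot(obj1) THEN red(obj1)]. Adds red(obj1).
Round 3: R1 [IF red(obj1) and green(node1) THEN swims(m)]. Adds swims(m).
Round 4: R9 [IF swims(m) THEN cold(obj1)]. Adds cold(obj1).
Closure: {bird(node1), blue(node1), closed(m), cold(obj1), flagged(obj1), green(node1), has_feathers(m), hot(obj1), large(obj1), metal(obj1), penguin(m), red(obj1), signed(m), small(obj1), swims(m), valid(node1), wooden(obj1)} — 17 facts.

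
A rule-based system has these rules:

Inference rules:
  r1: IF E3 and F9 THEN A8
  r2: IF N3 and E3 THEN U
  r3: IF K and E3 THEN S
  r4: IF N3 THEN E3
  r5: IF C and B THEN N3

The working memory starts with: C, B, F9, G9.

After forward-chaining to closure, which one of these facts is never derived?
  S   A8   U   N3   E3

Round 1 — r5, derive N3.
Round 2 — r4, derive E3.
Round 3 — r1, r2, derive A8, U.
Derived: U (round 3), E3 (round 2), N3 (round 1), A8 (round 3). S never appears in any round.

S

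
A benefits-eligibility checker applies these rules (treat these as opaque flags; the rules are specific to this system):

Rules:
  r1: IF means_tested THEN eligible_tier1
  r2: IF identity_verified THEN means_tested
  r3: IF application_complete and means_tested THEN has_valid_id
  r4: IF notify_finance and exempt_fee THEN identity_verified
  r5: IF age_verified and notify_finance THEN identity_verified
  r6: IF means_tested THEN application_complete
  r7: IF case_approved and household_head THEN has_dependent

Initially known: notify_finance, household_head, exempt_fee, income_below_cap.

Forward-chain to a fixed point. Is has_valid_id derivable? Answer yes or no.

Round 1 — r4, derive identity_verified.
Round 2 — r2, derive means_tested.
Round 3 — r1, r6, derive eligible_tier1, application_complete.
Round 4 — r3, derive has_valid_id.
has_valid_id appears in round 4, so it is derivable.

yes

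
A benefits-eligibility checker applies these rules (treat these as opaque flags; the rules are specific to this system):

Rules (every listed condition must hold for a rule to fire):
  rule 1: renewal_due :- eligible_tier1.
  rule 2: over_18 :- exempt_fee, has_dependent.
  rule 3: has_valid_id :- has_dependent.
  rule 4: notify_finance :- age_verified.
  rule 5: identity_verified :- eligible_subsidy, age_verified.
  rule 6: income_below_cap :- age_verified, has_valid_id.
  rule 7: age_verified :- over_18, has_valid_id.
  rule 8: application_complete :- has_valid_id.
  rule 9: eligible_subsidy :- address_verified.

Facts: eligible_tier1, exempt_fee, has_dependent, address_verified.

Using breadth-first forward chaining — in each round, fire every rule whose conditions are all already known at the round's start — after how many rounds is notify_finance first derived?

Round 1 fires rule 1, rule 2, rule 3, rule 9, giving renewal_due, over_18, has_valid_id, eligible_subsidy.
Round 2 fires rule 7, rule 8, giving age_verified, application_complete.
Round 3 fires rule 4, rule 5, rule 6, giving notify_finance, identity_verified, income_below_cap.
notify_finance first appears in round 3.

3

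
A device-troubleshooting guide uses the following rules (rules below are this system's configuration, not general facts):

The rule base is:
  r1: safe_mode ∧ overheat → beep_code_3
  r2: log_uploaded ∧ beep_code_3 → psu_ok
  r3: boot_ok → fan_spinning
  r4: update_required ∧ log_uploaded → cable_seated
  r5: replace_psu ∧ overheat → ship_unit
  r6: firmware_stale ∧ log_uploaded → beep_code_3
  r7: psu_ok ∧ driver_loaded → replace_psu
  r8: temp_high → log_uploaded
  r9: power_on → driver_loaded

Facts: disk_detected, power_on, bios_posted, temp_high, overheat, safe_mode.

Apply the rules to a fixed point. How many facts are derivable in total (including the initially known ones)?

12

Round 1 — r1, r8, r9, derive beep_code_3, log_uploaded, driver_loaded.
Round 2 — r2, derive psu_ok.
Round 3 — r7, derive replace_psu.
Round 4 — r5, derive ship_unit.
Closure: {beep_code_3, bios_posted, disk_detected, driver_loaded, log_uploaded, overheat, power_on, psu_ok, replace_psu, safe_mode, ship_unit, temp_high} — 12 facts.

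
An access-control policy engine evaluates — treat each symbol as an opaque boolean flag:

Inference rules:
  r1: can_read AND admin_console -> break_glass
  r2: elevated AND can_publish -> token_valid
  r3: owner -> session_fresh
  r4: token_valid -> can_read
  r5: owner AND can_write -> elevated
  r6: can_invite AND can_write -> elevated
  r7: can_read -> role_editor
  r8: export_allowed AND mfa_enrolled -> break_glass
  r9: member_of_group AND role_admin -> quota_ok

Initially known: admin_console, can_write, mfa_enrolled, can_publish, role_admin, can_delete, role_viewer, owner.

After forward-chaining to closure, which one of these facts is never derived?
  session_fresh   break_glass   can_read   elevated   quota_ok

Round 1: r3 [owner -> session_fresh]; r5 [owner AND can_write -> elevated]. Adds session_fresh, elevated.
Round 2: r2 [elevated AND can_publish -> token_valid]. Adds token_valid.
Round 3: r4 [token_valid -> can_read]. Adds can_read.
Round 4: r1 [can_read AND admin_console -> break_glass]; r7 [can_read -> role_editor]. Adds break_glass, role_editor.
Derived: elevated (round 1), session_fresh (round 1), break_glass (round 4), can_read (round 3). quota_ok never appears in any round.

quota_ok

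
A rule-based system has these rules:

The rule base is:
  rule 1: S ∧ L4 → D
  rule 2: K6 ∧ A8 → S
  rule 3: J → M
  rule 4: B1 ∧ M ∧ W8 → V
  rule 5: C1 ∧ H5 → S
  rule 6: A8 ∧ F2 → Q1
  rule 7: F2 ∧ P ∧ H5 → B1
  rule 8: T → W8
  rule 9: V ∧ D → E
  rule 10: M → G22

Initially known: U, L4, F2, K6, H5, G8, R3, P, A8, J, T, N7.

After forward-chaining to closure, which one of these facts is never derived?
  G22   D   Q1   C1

C1

[1] rule 2 [K6 ∧ A8 → S]; rule 3 [J → M]; rule 6 [A8 ∧ F2 → Q1]; rule 7 [F2 ∧ P ∧ H5 → B1]; rule 8 [T → W8]. ⇒ new: S, M, Q1, B1, W8.
[2] rule 1 [S ∧ L4 → D]; rule 4 [B1 ∧ M ∧ W8 → V]; rule 10 [M → G22]. ⇒ new: D, V, G22.
[3] rule 9 [V ∧ D → E]. ⇒ new: E.
Derived: D (round 2), Q1 (round 1), G22 (round 2). C1 never appears in any round.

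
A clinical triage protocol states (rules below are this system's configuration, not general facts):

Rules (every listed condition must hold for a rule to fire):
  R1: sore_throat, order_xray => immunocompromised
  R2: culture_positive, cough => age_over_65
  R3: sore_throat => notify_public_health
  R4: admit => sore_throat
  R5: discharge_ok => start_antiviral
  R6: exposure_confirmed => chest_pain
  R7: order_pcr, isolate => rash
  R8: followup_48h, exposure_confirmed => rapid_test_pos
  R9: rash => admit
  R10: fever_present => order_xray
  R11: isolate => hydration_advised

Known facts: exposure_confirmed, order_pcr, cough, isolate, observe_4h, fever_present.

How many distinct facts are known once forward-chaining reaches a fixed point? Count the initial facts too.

14

Round 1: R6 [exposure_confirmed => chest_pain]; R7 [order_pcr, isolate => rash]; R10 [fever_present => order_xray]; R11 [isolate => hydration_advised]. New: chest_pain, rash, order_xray, hydration_advised.
Round 2: R9 [rash => admit]. New: admit.
Round 3: R4 [admit => sore_throat]. New: sore_throat.
Round 4: R1 [sore_throat, order_xray => immunocompromised]; R3 [sore_throat => notify_public_health]. New: immunocompromised, notify_public_health.
Closure: {admit, chest_pain, cough, exposure_confirmed, fever_present, hydration_advised, immunocompromised, isolate, notify_public_health, observe_4h, order_pcr, order_xray, rash, sore_throat} — 14 facts.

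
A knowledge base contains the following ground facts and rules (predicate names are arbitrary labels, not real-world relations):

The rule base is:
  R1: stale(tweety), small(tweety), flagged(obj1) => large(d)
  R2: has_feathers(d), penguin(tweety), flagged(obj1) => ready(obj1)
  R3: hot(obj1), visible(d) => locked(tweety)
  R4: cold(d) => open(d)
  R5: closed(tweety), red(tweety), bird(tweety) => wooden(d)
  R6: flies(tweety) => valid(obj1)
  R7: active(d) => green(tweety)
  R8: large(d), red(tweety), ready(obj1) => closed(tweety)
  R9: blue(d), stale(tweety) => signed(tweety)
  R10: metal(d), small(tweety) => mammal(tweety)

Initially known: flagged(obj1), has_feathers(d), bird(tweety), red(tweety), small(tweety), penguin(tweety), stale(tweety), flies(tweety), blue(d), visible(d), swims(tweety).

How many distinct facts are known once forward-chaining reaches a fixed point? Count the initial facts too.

17

Round 1: R1 [stale(tweety), small(tweety), flagged(obj1) => large(d)]; R2 [has_feathers(d), penguin(tweety), flagged(obj1) => ready(obj1)]; R6 [flies(tweety) => valid(obj1)]; R9 [blue(d), stale(tweety) => signed(tweety)]. Adds large(d), ready(obj1), valid(obj1), signed(tweety).
Round 2: R8 [large(d), red(tweety), ready(obj1) => closed(tweety)]. Adds closed(tweety).
Round 3: R5 [closed(tweety), red(tweety), bird(tweety) => wooden(d)]. Adds wooden(d).
Closure: {bird(tweety), blue(d), closed(tweety), flagged(obj1), flies(tweety), has_feathers(d), large(d), penguin(tweety), ready(obj1), red(tweety), signed(tweety), small(tweety), stale(tweety), swims(tweety), valid(obj1), visible(d), wooden(d)} — 17 facts.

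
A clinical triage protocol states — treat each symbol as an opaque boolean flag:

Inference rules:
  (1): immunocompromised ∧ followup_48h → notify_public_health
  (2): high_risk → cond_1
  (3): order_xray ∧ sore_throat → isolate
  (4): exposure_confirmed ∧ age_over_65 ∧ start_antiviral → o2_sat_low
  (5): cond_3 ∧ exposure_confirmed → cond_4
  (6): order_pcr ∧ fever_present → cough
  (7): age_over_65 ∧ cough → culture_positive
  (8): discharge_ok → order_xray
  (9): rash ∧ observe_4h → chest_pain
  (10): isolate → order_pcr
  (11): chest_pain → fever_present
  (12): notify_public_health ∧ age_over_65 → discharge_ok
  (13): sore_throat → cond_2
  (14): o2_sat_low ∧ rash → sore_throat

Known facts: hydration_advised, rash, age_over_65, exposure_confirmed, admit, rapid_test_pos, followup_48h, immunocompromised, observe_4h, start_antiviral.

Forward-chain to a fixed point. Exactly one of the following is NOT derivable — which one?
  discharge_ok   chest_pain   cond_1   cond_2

cond_1

Round 1 — (1), (4), (9), derive notify_public_health, o2_sat_low, chest_pain.
Round 2 — (11), (12), (14), derive fever_present, discharge_ok, sore_throat.
Round 3 — (8), (13), derive order_xray, cond_2.
Round 4 — (3), derive isolate.
Round 5 — (10), derive order_pcr.
Round 6 — (6), derive cough.
Round 7 — (7), derive culture_positive.
Derived: discharge_ok (round 2), cond_2 (round 3), chest_pain (round 1). cond_1 never appears in any round.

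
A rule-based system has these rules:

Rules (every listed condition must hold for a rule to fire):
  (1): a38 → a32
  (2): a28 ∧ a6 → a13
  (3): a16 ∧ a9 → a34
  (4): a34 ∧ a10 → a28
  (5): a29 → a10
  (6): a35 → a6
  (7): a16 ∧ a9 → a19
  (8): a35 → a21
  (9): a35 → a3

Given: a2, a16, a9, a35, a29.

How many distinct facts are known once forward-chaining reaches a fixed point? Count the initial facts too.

13

Round 1: (3) [a16 ∧ a9 → a34]; (5) [a29 → a10]; (6) [a35 → a6]; (7) [a16 ∧ a9 → a19]; (8) [a35 → a21]; (9) [a35 → a3]. New: a34, a10, a6, a19, a21, a3.
Round 2: (4) [a34 ∧ a10 → a28]. New: a28.
Round 3: (2) [a28 ∧ a6 → a13]. New: a13.
Closure: {a10, a13, a16, a19, a2, a21, a28, a29, a3, a34, a35, a6, a9} — 13 facts.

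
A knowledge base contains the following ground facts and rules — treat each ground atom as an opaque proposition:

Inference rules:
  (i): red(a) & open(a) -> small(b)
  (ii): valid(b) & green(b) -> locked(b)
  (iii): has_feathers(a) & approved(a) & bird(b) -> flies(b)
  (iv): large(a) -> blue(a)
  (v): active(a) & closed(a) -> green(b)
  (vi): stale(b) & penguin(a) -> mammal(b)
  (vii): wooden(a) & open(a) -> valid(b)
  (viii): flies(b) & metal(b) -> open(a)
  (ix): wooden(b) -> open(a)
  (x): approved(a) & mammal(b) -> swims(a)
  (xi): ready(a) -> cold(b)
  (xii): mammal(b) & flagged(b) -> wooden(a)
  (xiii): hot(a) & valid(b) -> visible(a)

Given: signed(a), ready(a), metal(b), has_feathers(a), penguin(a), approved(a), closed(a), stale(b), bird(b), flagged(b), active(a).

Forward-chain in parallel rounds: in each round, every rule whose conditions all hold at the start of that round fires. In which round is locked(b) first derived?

4

Round 1: (iii) [has_feathers(a) & approved(a) & bird(b) -> flies(b)]; (v) [active(a) & closed(a) -> green(b)]; (vi) [stale(b) & penguin(a) -> mammal(b)]; (xi) [ready(a) -> cold(b)]. Adds flies(b), green(b), mammal(b), cold(b).
Round 2: (viii) [flies(b) & metal(b) -> open(a)]; (x) [approved(a) & mammal(b) -> swims(a)]; (xii) [mammal(b) & flagged(b) -> wooden(a)]. Adds open(a), swims(a), wooden(a).
Round 3: (vii) [wooden(a) & open(a) -> valid(b)]. Adds valid(b).
Round 4: (ii) [valid(b) & green(b) -> locked(b)]. Adds locked(b).
locked(b) first appears in round 4.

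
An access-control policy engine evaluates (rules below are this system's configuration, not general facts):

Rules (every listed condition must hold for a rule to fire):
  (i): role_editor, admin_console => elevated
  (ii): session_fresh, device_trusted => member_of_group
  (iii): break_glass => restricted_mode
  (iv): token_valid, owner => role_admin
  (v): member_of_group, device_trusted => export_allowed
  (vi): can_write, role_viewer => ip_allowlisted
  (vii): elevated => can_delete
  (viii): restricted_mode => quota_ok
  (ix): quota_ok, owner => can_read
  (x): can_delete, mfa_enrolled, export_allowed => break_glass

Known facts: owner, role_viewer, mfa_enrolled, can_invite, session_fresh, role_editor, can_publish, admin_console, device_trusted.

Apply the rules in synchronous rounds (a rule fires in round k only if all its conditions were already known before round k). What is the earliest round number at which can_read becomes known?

6

Round 1 — (i), (ii), derive elevated, member_of_group.
Round 2 — (v), (vii), derive export_allowed, can_delete.
Round 3 — (x), derive break_glass.
Round 4 — (iii), derive restricted_mode.
Round 5 — (viii), derive quota_ok.
Round 6 — (ix), derive can_read.
can_read first appears in round 6.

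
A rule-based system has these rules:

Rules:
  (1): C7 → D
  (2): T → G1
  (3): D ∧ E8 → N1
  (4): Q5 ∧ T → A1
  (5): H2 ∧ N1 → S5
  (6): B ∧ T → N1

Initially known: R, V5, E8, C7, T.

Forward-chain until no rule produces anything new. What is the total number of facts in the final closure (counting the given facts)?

8

Round 1: (1) [C7 → D]; (2) [T → G1]. Adds D, G1.
Round 2: (3) [D ∧ E8 → N1]. Adds N1.
Closure: {C7, D, E8, G1, N1, R, T, V5} — 8 facts.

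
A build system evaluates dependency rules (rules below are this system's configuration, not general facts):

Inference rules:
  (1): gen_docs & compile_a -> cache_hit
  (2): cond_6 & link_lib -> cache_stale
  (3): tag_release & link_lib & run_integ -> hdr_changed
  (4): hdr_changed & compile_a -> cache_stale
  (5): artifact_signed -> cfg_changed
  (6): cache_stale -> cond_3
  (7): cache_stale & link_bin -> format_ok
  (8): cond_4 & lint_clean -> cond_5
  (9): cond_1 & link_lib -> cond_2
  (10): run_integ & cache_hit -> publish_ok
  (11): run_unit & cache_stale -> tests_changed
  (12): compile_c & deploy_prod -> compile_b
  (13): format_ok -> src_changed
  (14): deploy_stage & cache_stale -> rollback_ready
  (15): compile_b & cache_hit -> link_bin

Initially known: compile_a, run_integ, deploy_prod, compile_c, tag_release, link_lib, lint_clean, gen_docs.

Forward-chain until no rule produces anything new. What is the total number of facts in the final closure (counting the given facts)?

Round 1 fires (1), (3), (12), giving cache_hit, hdr_changed, compile_b.
Round 2 fires (4), (10), (15), giving cache_stale, publish_ok, link_bin.
Round 3 fires (6), (7), giving cond_3, format_ok.
Round 4 fires (13), giving src_changed.
Closure: {cache_hit, cache_stale, compile_a, compile_b, compile_c, cond_3, deploy_prod, format_ok, gen_docs, hdr_changed, link_bin, link_lib, lint_clean, publish_ok, run_integ, src_changed, tag_release} — 17 facts.

17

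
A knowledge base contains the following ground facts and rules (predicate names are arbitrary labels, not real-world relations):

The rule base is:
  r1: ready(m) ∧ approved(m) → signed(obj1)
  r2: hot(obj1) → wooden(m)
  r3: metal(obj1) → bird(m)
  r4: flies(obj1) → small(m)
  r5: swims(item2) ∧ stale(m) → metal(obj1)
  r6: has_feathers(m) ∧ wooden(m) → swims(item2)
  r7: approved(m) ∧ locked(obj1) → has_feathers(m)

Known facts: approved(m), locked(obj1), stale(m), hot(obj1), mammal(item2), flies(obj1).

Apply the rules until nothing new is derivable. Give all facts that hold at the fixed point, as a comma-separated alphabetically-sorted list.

Round 1: r2 [hot(obj1) → wooden(m)]; r4 [flies(obj1) → small(m)]; r7 [approved(m) ∧ locked(obj1) → has_feathers(m)]. Adds wooden(m), small(m), has_feathers(m).
Round 2: r6 [has_feathers(m) ∧ wooden(m) → swims(item2)]. Adds swims(item2).
Round 3: r5 [swims(item2) ∧ stale(m) → metal(obj1)]. Adds metal(obj1).
Round 4: r3 [metal(obj1) → bird(m)]. Adds bird(m).

approved(m), bird(m), flies(obj1), has_feathers(m), hot(obj1), locked(obj1), mammal(item2), metal(obj1), small(m), stale(m), swims(item2), wooden(m)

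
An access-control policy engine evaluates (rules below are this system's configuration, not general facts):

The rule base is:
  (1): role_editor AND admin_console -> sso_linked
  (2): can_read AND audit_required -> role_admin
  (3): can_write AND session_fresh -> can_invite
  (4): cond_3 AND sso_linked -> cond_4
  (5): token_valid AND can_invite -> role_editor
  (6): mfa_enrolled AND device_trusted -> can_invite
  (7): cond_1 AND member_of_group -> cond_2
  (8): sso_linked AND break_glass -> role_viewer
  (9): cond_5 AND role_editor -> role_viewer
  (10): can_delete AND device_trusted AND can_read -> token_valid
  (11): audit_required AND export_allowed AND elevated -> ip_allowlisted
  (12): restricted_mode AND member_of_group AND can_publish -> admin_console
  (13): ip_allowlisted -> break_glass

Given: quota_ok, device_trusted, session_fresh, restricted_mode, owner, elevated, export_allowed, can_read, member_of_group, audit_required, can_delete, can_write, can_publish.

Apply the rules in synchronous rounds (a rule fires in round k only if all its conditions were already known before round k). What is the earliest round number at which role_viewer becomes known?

4

Round 1: (2) [can_read AND audit_required -> role_admin]; (3) [can_write AND session_fresh -> can_invite]; (10) [can_delete AND device_trusted AND can_read -> token_valid]; (11) [audit_required AND export_allowed AND elevated -> ip_allowlisted]; (12) [restricted_mode AND member_of_group AND can_publish -> admin_console]. Adds role_admin, can_invite, token_valid, ip_allowlisted, admin_console.
Round 2: (5) [token_valid AND can_invite -> role_editor]; (13) [ip_allowlisted -> break_glass]. Adds role_editor, break_glass.
Round 3: (1) [role_editor AND admin_console -> sso_linked]. Adds sso_linked.
Round 4: (8) [sso_linked AND break_glass -> role_viewer]. Adds role_viewer.
role_viewer first appears in round 4.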